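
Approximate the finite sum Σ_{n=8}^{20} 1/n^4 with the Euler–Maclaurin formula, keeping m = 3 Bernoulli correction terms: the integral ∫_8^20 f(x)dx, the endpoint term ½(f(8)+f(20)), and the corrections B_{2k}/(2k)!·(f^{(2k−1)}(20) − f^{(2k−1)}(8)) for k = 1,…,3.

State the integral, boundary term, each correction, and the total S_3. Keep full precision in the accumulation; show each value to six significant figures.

S_3 ≈ 0.000744561

∫_8^20 1/x^4 dx evaluates to 0.000609375.
Endpoint term: (f(8) + f(20))/2 = (0.000244141 + 6.25000e-06)/2 = 0.000125195.
So far: 0.000734570.
k=1: B_{2}/(2)! × [f^{(1)}(20) − f^{(1)}(8)] = 1/12 × (-1.25000e-06 − (-0.000122070)) = 1.00684e-05.
Partial sum through k=1: 0.000744639.
k=2: B_{4}/(4)! × [f^{(3)}(20) − f^{(3)}(8)] = −1/720 × (-9.37500e-08 − (-5.72205e-05)) = -7.93427e-08.
Partial sum through k=2: 0.000744559.
k=3: B_{6}/(6)! × [f^{(5)}(20) − f^{(5)}(8)] = 1/30240 × (-1.31250e-08 − (-5.00679e-05)) = 1.65525e-09.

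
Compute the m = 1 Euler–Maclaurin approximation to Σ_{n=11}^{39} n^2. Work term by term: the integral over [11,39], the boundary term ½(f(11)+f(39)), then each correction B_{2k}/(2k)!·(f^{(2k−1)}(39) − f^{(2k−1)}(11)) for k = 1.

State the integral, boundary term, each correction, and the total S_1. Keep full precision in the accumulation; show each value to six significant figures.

The integral term ∫_11^39 x^2 dx = 19329.3.
Boundary: ½(f(11) + f(39)) = ½(121.000 + 1521.00) = 821.000.
Running total after boundary: 20150.3.
Correction k=1: B_{2}/2! · (f^{(1)}(39) − f^{(1)}(11)) = 1/12 · (78.0000 − 22.0000) = 4.66667.

S_1 ≈ 20155.0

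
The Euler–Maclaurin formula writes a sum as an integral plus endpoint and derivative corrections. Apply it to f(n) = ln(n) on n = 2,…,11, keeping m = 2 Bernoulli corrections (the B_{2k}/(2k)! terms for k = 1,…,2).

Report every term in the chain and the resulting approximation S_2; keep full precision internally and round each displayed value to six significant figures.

S_2 ≈ 17.5023

The integral term ∫_2^11 ln(x) dx = 15.9906.
½[f(2) + f(11)] = ½[0.693147 + 2.39790] = 1.54552.
Running total after boundary: 17.5361.
Correction k=1: B_{2}/2! · (f^{(1)}(11) − f^{(1)}(2)) = 1/12 · (0.0909091 − 0.500000) = -0.0340909.
Running total after k=1: 17.5020.
Correction k=2: B_{4}/4! · (f^{(3)}(11) − f^{(3)}(2)) = −1/720 · (0.00150263 − 0.250000) = 0.000345135.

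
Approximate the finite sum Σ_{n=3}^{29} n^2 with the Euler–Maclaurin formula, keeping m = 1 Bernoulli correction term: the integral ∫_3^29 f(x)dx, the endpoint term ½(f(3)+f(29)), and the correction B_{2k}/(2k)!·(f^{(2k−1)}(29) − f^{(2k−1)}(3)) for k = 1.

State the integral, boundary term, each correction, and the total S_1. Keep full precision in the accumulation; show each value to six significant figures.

S_1 ≈ 8550.00

∫_3^29 x^2 dx evaluates to 8120.67.
Endpoint term: (f(3) + f(29))/2 = (9.00000 + 841.000)/2 = 425.000.
Running total after boundary: 8545.67.
Order-1 term: 1/12 · (58.0000 − 6.00000) = 4.33333.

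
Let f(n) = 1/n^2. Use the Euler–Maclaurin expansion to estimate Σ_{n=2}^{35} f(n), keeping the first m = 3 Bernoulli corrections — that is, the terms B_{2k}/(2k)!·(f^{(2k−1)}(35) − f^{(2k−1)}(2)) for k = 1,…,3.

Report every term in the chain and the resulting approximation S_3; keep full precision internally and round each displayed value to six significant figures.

S_3 ≈ 0.616811

Integral: ∫_2^35 1/x^2 dx = 0.471429.
Boundary: ½(f(2) + f(35)) = ½(0.250000 + 0.000816327) = 0.125408.
So far: 0.596837.
Order-1 term: 1/12 · (-4.66472e-05 − (-0.250000)) = 0.0208294.
After k=1: 0.617666.
Order-2 term: −1/720 · (-4.56952e-07 − (-0.750000)) = -0.00104167.
After k=2: 0.616625.
Order-3 term: 1/30240 · (-1.11907e-08 − (-5.62500)) = 0.000186012.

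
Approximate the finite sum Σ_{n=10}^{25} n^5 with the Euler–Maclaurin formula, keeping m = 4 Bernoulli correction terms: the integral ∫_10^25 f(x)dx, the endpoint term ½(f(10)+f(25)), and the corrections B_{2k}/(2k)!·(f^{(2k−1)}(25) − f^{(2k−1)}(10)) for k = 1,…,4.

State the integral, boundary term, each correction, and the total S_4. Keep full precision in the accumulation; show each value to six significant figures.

S_4 ≈ 4.56148e+07

∫_10^25 x^5 dx evaluates to 4.05234e+07.
Boundary: ½(f(10) + f(25)) = ½(100000 + 9.76562e+06) = 4.93281e+06.
Integral + boundary = 4.54562e+07.
k=1: B_{2}/(2)! × [f^{(1)}(25) − f^{(1)}(10)] = 1/12 × (1.95312e+06 − 50000.0) = 158594.
Partial sum through k=1: 4.56148e+07.
k=2: B_{4}/(4)! × [f^{(3)}(25) − f^{(3)}(10)] = −1/720 × (37500.0 − 6000.00) = -43.7500.
Partial sum through k=2: 4.56148e+07.
k=3: B_{6}/(6)! × [f^{(5)}(25) − f^{(5)}(10)] = 1/30240 × (120.000 − 120.000) = 0.00000.
Partial sum through k=3: 4.56148e+07.
k=4: B_{8}/(8)! × [f^{(7)}(25) − f^{(7)}(10)] = −1/1209600 × (0.00000 − 0.00000) = 0.00000.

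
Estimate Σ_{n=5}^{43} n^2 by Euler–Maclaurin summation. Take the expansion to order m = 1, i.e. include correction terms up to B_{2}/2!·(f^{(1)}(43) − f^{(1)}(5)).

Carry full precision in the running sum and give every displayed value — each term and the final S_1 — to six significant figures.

S_1 ≈ 27404.0

The integral term ∫_5^43 x^2 dx = 26460.7.
Endpoint term: (f(5) + f(43))/2 = (25.0000 + 1849.00)/2 = 937.000.
Running total after boundary: 27397.7.
Correction k=1: B_{2}/2! · (f^{(1)}(43) − f^{(1)}(5)) = 1/12 · (86.0000 − 10.0000) = 6.33333.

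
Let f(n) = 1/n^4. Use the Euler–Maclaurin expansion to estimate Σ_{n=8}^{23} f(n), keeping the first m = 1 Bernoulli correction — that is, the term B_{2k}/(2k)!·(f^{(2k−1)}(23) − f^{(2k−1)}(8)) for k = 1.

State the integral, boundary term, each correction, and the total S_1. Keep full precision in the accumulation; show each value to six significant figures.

∫_8^23 1/x^4 dx evaluates to 0.000623645.
½[f(8) + f(23)] = ½[0.000244141 + 3.57346e-06] = 0.000123857.
Integral + boundary = 0.000747502.
k=1: B_{2}/(2)! × [f^{(1)}(23) − f^{(1)}(8)] = 1/12 × (-6.21471e-07 − (-0.000122070)) = 1.01207e-05.

S_1 ≈ 0.000757623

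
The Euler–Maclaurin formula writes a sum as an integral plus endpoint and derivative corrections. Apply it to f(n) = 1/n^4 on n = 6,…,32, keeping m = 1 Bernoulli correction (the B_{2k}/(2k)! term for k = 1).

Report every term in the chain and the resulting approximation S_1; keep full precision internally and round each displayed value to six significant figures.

S_1 ≈ 0.00196217

Integral: ∫_6^32 1/x^4 dx = 0.00153304.
Endpoint term: (f(6) + f(32))/2 = (0.000771605 + 9.53674e-07)/2 = 0.000386279.
Running total after boundary: 0.00191932.
Correction k=1: B_{2}/2! · (f^{(1)}(32) − f^{(1)}(6)) = 1/12 · (-1.19209e-07 − (-0.000514403)) = 4.28570e-05.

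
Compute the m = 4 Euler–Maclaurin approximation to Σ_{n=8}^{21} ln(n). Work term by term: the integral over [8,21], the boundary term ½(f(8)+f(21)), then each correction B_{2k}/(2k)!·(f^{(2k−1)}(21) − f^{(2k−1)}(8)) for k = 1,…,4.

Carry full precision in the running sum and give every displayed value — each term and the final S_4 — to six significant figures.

∫_8^21 ln(x) dx evaluates to 34.2994.
½[f(8) + f(21)] = ½[2.07944 + 3.04452] = 2.56198.
Running total after boundary: 36.8614.
k=1: B_{2}/(2)! × [f^{(1)}(21) − f^{(1)}(8)] = 1/12 × (0.0476190 − 0.125000) = -0.00644841.
Running total after k=1: 36.8550.
k=2: B_{4}/(4)! × [f^{(3)}(21) − f^{(3)}(8)] = −1/720 × (0.000215959 − 0.00390625) = 5.12540e-06.
Running total after k=2: 36.8550.
k=3: B_{6}/(6)! × [f^{(5)}(21) − f^{(5)}(8)] = 1/30240 × (5.87645e-06 − 0.000732422) = -2.40260e-08.
Running total after k=3: 36.8550.
k=4: B_{8}/(8)! × [f^{(7)}(21) − f^{(7)}(8)] = −1/1209600 × (3.99758e-07 − 0.000343323) = 2.83501e-10.

S_4 ≈ 36.8550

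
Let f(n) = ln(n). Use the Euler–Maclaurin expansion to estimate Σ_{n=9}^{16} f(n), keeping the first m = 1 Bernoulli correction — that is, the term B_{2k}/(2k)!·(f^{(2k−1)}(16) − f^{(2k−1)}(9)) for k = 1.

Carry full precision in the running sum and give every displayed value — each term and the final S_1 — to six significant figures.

Integral: ∫_9^16 ln(x) dx = 17.5864.
½[f(9) + f(16)] = ½[2.19722 + 2.77259] = 2.48491.
So far: 20.0713.
k=1: B_{2}/(2)! × [f^{(1)}(16) − f^{(1)}(9)] = 1/12 × (0.0625000 − 0.111111) = -0.00405093.

S_1 ≈ 20.0673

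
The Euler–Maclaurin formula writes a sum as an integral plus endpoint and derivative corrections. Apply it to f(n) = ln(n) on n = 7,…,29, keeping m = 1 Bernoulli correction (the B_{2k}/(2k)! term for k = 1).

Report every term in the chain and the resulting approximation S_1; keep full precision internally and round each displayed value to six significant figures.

S_1 ≈ 64.6778

Integral: ∫_7^29 ln(x) dx = 62.0302.
Boundary: ½(f(7) + f(29)) = ½(1.94591 + 3.36730) = 2.65660.
Integral + boundary = 64.6868.
Correction k=1: B_{2}/2! · (f^{(1)}(29) − f^{(1)}(7)) = 1/12 · (0.0344828 − 0.142857) = -0.00903120.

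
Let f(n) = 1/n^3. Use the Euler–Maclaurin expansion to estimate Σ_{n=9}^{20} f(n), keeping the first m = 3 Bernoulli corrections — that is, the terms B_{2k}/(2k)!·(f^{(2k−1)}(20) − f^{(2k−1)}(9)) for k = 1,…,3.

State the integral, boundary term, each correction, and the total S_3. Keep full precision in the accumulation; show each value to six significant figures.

S_3 ≈ 0.00570760

The integral term ∫_9^20 1/x^3 dx = 0.00492284.
Endpoint term: (f(9) + f(20))/2 = (0.00137174 + 0.000125000)/2 = 0.000748371.
So far: 0.00567121.
k=1: B_{2}/(2)! × [f^{(1)}(20) − f^{(1)}(9)] = 1/12 × (-1.87500e-05 − (-0.000457247)) = 3.65414e-05.
After k=1: 0.00570775.
k=2: B_{4}/(4)! × [f^{(3)}(20) − f^{(3)}(9)] = −1/720 × (-9.37500e-07 − (-0.000112901)) = -1.55504e-07.
After k=2: 0.00570760.
k=3: B_{6}/(6)! × [f^{(5)}(20) − f^{(5)}(9)] = 1/30240 × (-9.84375e-08 − (-5.85410e-05)) = 1.93263e-09.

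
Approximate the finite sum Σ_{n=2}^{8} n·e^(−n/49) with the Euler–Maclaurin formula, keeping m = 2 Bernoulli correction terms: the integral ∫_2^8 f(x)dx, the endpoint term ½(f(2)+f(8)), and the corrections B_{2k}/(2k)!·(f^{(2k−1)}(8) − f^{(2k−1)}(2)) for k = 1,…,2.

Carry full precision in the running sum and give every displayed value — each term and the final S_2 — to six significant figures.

S_2 ≈ 31.1148

The integral term ∫_2^8 x·e^(−x/49) dx = 26.7749.
Endpoint term: (f(2) + f(8))/2 = (1.92001 + 6.79493)/2 = 4.35747.
Integral + boundary = 31.1323.
k=1: B_{2}/(2)! × [f^{(1)}(8) − f^{(1)}(2)] = 1/12 × (0.710694 − 0.920822) = -0.0175106.
Running total after k=1: 31.1148.
k=2: B_{4}/(4)! × [f^{(3)}(8) − f^{(3)}(2)] = −1/720 × (0.00100351 − 0.00118319) = 2.49553e-07.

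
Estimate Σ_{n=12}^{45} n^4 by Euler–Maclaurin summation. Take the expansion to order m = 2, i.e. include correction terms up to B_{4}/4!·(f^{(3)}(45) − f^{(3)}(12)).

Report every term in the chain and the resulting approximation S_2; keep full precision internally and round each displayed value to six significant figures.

S_2 ≈ 3.89463e+07

The integral term ∫_12^45 x^4 dx = 3.68559e+07.
Boundary: ½(f(12) + f(45)) = ½(20736.0 + 4.10062e+06) = 2.06068e+06.
So far: 3.89165e+07.
Order-1 term: 1/12 · (364500 − 6912.00) = 29799.0.
Partial sum through k=1: 3.89463e+07.
Order-2 term: −1/720 · (1080.00 − 288.000) = -1.10000.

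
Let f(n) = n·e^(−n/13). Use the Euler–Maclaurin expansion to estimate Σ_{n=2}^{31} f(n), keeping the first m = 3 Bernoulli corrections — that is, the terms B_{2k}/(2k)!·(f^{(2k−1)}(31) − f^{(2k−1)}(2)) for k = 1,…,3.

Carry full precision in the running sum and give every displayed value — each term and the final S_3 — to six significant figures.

Integral: ∫_2^31 x·e^(−x/13) dx = 114.499.
Boundary: ½(f(2) + f(31)) = ½(1.71481 + 2.85586) = 2.28533.
Integral + boundary = 116.784.
Order-1 term: 1/12 · (-0.127557 − 0.725496) = -0.0710877.
Running total after k=1: 116.713.
Order-2 term: −1/720 · (0.000335455 − 0.0144397) = 1.95892e-05.
Running total after k=2: 116.713.
Order-3 term: 1/30240 · (8.43601e-06 − 0.000145482) = -4.53194e-09.

S_3 ≈ 116.713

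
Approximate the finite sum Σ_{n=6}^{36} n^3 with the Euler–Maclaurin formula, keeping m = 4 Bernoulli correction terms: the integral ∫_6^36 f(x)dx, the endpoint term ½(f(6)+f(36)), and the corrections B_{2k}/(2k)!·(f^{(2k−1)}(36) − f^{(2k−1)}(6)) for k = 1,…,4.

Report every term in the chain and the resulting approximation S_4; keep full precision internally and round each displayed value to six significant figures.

Integral: ∫_6^36 x^3 dx = 419580.
½[f(6) + f(36)] = ½[216.000 + 46656.0] = 23436.0.
Integral + boundary = 443016.
Correction k=1: B_{2}/2! · (f^{(1)}(36) − f^{(1)}(6)) = 1/12 · (3888.00 − 108.000) = 315.000.
After k=1: 443331.
Correction k=2: B_{4}/4! · (f^{(3)}(36) − f^{(3)}(6)) = −1/720 · (6.00000 − 6.00000) = 0.00000.
After k=2: 443331.
Correction k=3: B_{6}/6! · (f^{(5)}(36) − f^{(5)}(6)) = 1/30240 · (0.00000 − 0.00000) = 0.00000.
After k=3: 443331.
Correction k=4: B_{8}/8! · (f^{(7)}(36) − f^{(7)}(6)) = −1/1209600 · (0.00000 − 0.00000) = 0.00000.

S_4 ≈ 443331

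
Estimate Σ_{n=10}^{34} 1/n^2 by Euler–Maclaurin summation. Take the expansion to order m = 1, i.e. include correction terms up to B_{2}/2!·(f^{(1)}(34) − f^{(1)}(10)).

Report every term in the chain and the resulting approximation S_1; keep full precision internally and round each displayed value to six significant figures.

S_1 ≈ 0.0761832

Integral: ∫_10^34 1/x^2 dx = 0.0705882.
Endpoint term: (f(10) + f(34))/2 = (0.0100000 + 0.000865052)/2 = 0.00543253.
So far: 0.0760208.
Order-1 term: 1/12 · (-5.08854e-05 − (-0.00200000)) = 0.000162426.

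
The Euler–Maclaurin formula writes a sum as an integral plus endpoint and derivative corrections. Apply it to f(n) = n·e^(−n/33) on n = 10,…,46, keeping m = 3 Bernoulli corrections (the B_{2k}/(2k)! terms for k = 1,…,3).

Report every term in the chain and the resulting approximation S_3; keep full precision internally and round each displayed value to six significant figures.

∫_10^46 x·e^(−x/33) dx evaluates to 401.254.
Endpoint term: (f(10) + f(46))/2 = (7.38577 + 11.4124)/2 = 9.39909.
So far: 410.653.
k=1: B_{2}/(2)! × [f^{(1)}(46) − f^{(1)}(10)] = 1/12 × (-0.0977348 − 0.514766) = -0.0510417.
Partial sum through k=1: 410.602.
k=2: B_{4}/(4)! × [f^{(3)}(46) − f^{(3)}(10)] = −1/720 × (0.000365893 − 0.00182913) = 2.03227e-06.
Partial sum through k=2: 410.602.
k=3: B_{6}/(6)! × [f^{(5)}(46) − f^{(5)}(10)] = 1/30240 × (7.54392e-07 − 2.92521e-06) = -7.17864e-11.

S_3 ≈ 410.602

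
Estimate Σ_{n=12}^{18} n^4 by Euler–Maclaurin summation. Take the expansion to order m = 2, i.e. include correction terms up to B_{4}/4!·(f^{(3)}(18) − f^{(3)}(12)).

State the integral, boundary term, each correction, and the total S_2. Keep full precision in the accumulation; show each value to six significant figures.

S_2 ≈ 392371

The integral term ∫_12^18 x^4 dx = 328147.
Boundary: ½(f(12) + f(18)) = ½(20736.0 + 104976) = 62856.0.
So far: 391003.
k=1: B_{2}/(2)! × [f^{(1)}(18) − f^{(1)}(12)] = 1/12 × (23328.0 − 6912.00) = 1368.00.
After k=1: 392371.
k=2: B_{4}/(4)! × [f^{(3)}(18) − f^{(3)}(12)] = −1/720 × (432.000 − 288.000) = -0.200000.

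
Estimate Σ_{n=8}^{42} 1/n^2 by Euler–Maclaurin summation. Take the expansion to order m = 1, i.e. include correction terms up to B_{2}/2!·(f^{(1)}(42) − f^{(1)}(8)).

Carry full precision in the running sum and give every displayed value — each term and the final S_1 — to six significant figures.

The integral term ∫_8^42 1/x^2 dx = 0.101190.
Boundary: ½(f(8) + f(42)) = ½(0.0156250 + 0.000566893) = 0.00809595.
Running total after boundary: 0.109286.
Correction k=1: B_{2}/2! · (f^{(1)}(42) − f^{(1)}(8)) = 1/12 · (-2.69949e-05 − (-0.00390625)) = 0.000323271.

S_1 ≈ 0.109610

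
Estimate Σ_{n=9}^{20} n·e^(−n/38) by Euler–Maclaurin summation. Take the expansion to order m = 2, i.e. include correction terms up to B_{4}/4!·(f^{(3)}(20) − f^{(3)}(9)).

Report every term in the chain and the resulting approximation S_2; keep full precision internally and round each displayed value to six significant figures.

S_2 ≈ 116.719

Integral: ∫_9^20 x·e^(−x/38) dx = 107.287.
½[f(9) + f(20)] = ½[7.10204 + 11.8156] = 9.45880.
Integral + boundary = 116.746.
Correction k=1: B_{2}/2! · (f^{(1)}(20) − f^{(1)}(9)) = 1/12 · (0.279842 − 0.602220) = -0.0268648.
Partial sum through k=1: 116.719.
Correction k=2: B_{4}/4! · (f^{(3)}(20) − f^{(3)}(9)) = −1/720 · (0.00101205 − 0.00151001) = 6.91612e-07.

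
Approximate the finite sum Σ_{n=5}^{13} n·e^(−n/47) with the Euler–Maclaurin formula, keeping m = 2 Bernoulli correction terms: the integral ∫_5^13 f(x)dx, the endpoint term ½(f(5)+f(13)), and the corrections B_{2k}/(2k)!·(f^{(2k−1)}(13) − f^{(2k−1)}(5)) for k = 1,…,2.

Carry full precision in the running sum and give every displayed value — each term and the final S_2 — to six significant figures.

∫_5^13 x·e^(−x/47) dx evaluates to 58.7741.
½[f(5) + f(13)] = ½[4.49540 + 9.85869] = 7.17705.
So far: 65.9511.
Correction k=1: B_{2}/2! · (f^{(1)}(13) − f^{(1)}(5)) = 1/12 · (0.548602 − 0.803433) = -0.0212360.
After k=1: 65.9299.
Correction k=2: B_{4}/4! · (f^{(3)}(13) − f^{(3)}(5)) = −1/720 · (0.000934959 − 0.00117772) = 3.37175e-07.

S_2 ≈ 65.9299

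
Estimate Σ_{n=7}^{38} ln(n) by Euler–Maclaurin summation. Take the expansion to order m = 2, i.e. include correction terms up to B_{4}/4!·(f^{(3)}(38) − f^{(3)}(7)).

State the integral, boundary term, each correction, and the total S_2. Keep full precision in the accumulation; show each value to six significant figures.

The integral term ∫_7^38 ln(x) dx = 93.6069.
Boundary: ½(f(7) + f(38)) = ½(1.94591 + 3.63759) = 2.79175.
Running total after boundary: 96.3987.
Order-1 term: 1/12 · (0.0263158 − 0.142857) = -0.00971178.
Running total after k=1: 96.3889.
Order-2 term: −1/720 · (3.64485e-05 − 0.00583090) = 8.04785e-06.

S_2 ≈ 96.3889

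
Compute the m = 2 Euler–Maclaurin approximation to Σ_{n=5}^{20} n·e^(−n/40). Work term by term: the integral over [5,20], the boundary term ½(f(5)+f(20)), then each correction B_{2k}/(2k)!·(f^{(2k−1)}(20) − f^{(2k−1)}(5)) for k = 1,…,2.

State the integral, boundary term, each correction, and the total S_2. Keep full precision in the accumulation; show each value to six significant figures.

The integral term ∫_5^20 x·e^(−x/40) dx = 132.821.
Endpoint term: (f(5) + f(20))/2 = (4.41248 + 12.1306)/2 = 8.27155.
Integral + boundary = 141.092.
k=1: B_{2}/(2)! × [f^{(1)}(20) − f^{(1)}(5)] = 1/12 × (0.303265 − 0.772185) = -0.0390766.
After k=1: 141.053.
k=2: B_{4}/(4)! × [f^{(3)}(20) − f^{(3)}(5)] = −1/720 × (0.000947704 − 0.00158574) = 8.86156e-07.

S_2 ≈ 141.053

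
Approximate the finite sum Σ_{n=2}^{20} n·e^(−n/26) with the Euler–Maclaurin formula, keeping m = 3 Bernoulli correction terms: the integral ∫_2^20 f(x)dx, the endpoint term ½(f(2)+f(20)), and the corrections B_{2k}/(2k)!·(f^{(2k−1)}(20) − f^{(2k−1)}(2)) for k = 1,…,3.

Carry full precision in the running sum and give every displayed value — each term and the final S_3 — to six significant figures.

∫_2^20 x·e^(−x/26) dx evaluates to 119.910.
Boundary: ½(f(2) + f(20)) = ½(1.85192 + 9.26739) = 5.55965.
Running total after boundary: 125.470.
Correction k=1: B_{2}/2! · (f^{(1)}(20) − f^{(1)}(2)) = 1/12 · (0.106931 − 0.854733) = -0.0623168.
Running total after k=1: 125.407.
Correction k=2: B_{4}/4! · (f^{(3)}(20) − f^{(3)}(2)) = −1/720 · (0.00152910 − 0.00400393) = 3.43726e-06.
Running total after k=2: 125.407.
Correction k=3: B_{6}/6! · (f^{(5)}(20) − f^{(5)}(2)) = 1/30240 · (4.28996e-06 − 9.97553e-06) = -1.88015e-10.

S_3 ≈ 125.407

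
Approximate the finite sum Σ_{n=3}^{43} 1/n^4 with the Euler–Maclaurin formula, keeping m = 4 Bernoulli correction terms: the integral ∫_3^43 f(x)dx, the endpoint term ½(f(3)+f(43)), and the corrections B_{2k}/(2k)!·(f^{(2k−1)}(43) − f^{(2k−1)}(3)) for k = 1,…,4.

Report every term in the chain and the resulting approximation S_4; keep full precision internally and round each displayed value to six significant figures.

S_4 ≈ 0.0198185

∫_3^43 1/x^4 dx evaluates to 0.0123415.
½[f(3) + f(43)] = ½[0.0123457 + 2.92500e-07] = 0.00617299.
Integral + boundary = 0.0185145.
k=1: B_{2}/(2)! × [f^{(1)}(43) − f^{(1)}(3)] = 1/12 × (-2.72093e-08 − (-0.0164609)) = 0.00137174.
Partial sum through k=1: 0.0198862.
k=2: B_{4}/(4)! × [f^{(3)}(43) − f^{(3)}(3)] = −1/720 × (-4.41471e-10 − (-0.0548697)) = -7.62079e-05.
Partial sum through k=2: 0.0198100.
k=3: B_{6}/(6)! × [f^{(5)}(43) − f^{(5)}(3)] = 1/30240 × (-1.33707e-11 − (-0.341411)) = 1.12901e-05.
Partial sum through k=3: 0.0198213.
k=4: B_{8}/(8)! × [f^{(7)}(43) − f^{(7)}(3)] = −1/1209600 × (-6.50817e-13 − (-3.41411)) = -2.82251e-06.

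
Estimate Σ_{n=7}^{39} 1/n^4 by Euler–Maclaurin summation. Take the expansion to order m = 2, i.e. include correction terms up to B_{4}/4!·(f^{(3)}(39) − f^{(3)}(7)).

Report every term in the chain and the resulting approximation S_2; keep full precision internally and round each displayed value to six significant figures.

∫_7^39 1/x^4 dx evaluates to 0.000966198.
½[f(7) + f(39)] = ½[0.000416493 + 4.32257e-07] = 0.000208463.
Integral + boundary = 0.00117466.
k=1: B_{2}/(2)! × [f^{(1)}(39) − f^{(1)}(7)] = 1/12 × (-4.43340e-08 − (-0.000237996)) = 1.98293e-05.
Running total after k=1: 0.00119449.
k=2: B_{4}/(4)! × [f^{(3)}(39) − f^{(3)}(7)] = −1/720 × (-8.74438e-10 − (-0.000145712)) = -2.02376e-07.

S_2 ≈ 0.00119429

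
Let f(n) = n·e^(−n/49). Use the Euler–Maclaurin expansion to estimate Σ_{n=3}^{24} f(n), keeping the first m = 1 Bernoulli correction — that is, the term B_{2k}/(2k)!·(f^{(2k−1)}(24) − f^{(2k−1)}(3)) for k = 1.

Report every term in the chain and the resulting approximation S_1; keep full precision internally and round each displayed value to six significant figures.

The integral term ∫_3^24 x·e^(−x/49) dx = 204.868.
Boundary: ½(f(3) + f(24)) = ½(2.82184 + 14.7060) = 8.76394.
So far: 213.632.
Order-1 term: 1/12 · (0.312628 − 0.883024) = -0.0475329.

S_1 ≈ 213.584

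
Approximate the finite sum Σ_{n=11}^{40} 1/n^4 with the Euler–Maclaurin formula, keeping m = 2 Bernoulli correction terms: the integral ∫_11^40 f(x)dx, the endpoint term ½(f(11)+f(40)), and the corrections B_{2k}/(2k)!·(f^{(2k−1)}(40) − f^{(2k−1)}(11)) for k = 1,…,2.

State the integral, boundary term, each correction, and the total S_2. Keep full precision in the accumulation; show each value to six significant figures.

The integral term ∫_11^40 1/x^4 dx = 0.000245230.
Endpoint term: (f(11) + f(40))/2 = (6.83013e-05 + 3.90625e-07)/2 = 3.43460e-05.
Running total after boundary: 0.000279576.
Order-1 term: 1/12 · (-3.90625e-08 − (-2.48369e-05)) = 2.06648e-06.
Partial sum through k=1: 0.000281642.
Order-2 term: −1/720 · (-7.32422e-10 − (-6.15790e-06)) = -8.55162e-09.

S_2 ≈ 0.000281634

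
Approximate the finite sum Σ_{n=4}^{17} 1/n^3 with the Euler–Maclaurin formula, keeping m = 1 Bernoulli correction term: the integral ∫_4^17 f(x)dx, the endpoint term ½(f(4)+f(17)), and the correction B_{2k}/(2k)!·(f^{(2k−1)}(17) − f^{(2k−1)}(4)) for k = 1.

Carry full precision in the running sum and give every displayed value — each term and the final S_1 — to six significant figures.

S_1 ≈ 0.0384077

Integral: ∫_4^17 1/x^3 dx = 0.0295199.
½[f(4) + f(17)] = ½[0.0156250 + 0.000203542] = 0.00791427.
So far: 0.0374342.
k=1: B_{2}/(2)! × [f^{(1)}(17) − f^{(1)}(4)] = 1/12 × (-3.59191e-05 − (-0.0117188)) = 0.000973569.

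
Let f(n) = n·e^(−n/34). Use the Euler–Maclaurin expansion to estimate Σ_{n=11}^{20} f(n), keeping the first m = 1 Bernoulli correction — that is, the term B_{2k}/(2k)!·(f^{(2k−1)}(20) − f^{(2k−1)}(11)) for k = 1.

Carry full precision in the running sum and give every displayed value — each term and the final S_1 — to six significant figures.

S_1 ≈ 97.0623

∫_11^20 x·e^(−x/34) dx evaluates to 87.5512.
½[f(11) + f(20)] = ½[7.95950 + 11.1061] = 9.53281.
So far: 97.0840.
Correction k=1: B_{2}/2! · (f^{(1)}(20) − f^{(1)}(11)) = 1/12 · (0.228656 − 0.489488) = -0.0217360.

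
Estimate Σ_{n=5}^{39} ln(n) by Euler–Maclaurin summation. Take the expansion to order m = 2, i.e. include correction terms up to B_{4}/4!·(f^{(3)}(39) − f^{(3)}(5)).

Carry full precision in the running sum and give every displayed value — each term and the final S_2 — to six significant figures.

The integral term ∫_5^39 ln(x) dx = 100.832.
Endpoint term: (f(5) + f(39))/2 = (1.60944 + 3.66356)/2 = 2.63650.
So far: 103.468.
Correction k=1: B_{2}/2! · (f^{(1)}(39) − f^{(1)}(5)) = 1/12 · (0.0256410 − 0.200000) = -0.0145299.
After k=1: 103.454.
Correction k=2: B_{4}/4! · (f^{(3)}(39) − f^{(3)}(5)) = −1/720 · (3.37160e-05 − 0.0160000) = 2.21754e-05.

S_2 ≈ 103.454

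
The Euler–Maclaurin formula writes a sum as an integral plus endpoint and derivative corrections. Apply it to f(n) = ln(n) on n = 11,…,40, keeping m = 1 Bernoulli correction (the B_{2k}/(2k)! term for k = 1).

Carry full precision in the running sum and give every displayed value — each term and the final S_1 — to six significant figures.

S_1 ≈ 95.2162

The integral term ∫_11^40 ln(x) dx = 92.1783.
½[f(11) + f(40)] = ½[2.39790 + 3.68888] = 3.04339.
Running total after boundary: 95.2217.
k=1: B_{2}/(2)! × [f^{(1)}(40) − f^{(1)}(11)] = 1/12 × (0.0250000 − 0.0909091) = -0.00549242.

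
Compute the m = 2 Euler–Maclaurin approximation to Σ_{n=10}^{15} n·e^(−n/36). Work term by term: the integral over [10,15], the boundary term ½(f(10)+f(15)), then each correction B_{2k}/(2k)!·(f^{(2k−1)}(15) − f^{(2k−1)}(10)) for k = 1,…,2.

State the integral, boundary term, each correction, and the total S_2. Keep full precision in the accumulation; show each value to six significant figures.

S_2 ≈ 52.7145

∫_10^15 x·e^(−x/36) dx evaluates to 43.9965.
½[f(10) + f(15)] = ½[7.57465 + 9.88861] = 8.73163.
Integral + boundary = 52.7281.
Correction k=1: B_{2}/2! · (f^{(1)}(15) − f^{(1)}(10)) = 1/12 · (0.384557 − 0.547058) = -0.0135418.
After k=1: 52.7145.
Correction k=2: B_{4}/4! · (f^{(3)}(15) − f^{(3)}(10)) = −1/720 · (0.00131407 − 0.00159104) = 3.84677e-07.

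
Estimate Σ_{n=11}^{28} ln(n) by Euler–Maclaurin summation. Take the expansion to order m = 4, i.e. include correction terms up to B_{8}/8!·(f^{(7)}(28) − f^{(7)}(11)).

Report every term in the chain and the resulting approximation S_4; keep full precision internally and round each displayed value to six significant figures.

∫_11^28 ln(x) dx evaluates to 49.9249.
Boundary: ½(f(11) + f(28)) = ½(2.39790 + 3.33220) = 2.86505.
So far: 52.7899.
k=1: B_{2}/(2)! × [f^{(1)}(28) − f^{(1)}(11)] = 1/12 × (0.0357143 − 0.0909091) = -0.00459957.
Running total after k=1: 52.7853.
k=2: B_{4}/(4)! × [f^{(3)}(28) − f^{(3)}(11)] = −1/720 × (9.11079e-05 − 0.00150263) = 1.96045e-06.
Running total after k=2: 52.7853.
k=3: B_{6}/(6)! × [f^{(5)}(28) − f^{(5)}(11)] = 1/30240 × (1.39451e-06 − 0.000149021) = -4.88183e-09.
Running total after k=3: 52.7853.
k=4: B_{8}/(8)! × [f^{(7)}(28) − f^{(7)}(11)] = −1/1209600 × (5.33613e-08 − 3.69474e-05) = 3.05010e-11.

S_4 ≈ 52.7853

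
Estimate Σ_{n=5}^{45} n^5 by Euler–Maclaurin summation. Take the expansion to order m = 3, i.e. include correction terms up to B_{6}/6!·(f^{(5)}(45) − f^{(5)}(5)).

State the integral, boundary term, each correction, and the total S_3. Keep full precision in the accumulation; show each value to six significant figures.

The integral term ∫_5^45 x^5 dx = 1.38396e+09.
Boundary: ½(f(5) + f(45)) = ½(3125.00 + 1.84528e+08) = 9.22656e+07.
Integral + boundary = 1.47622e+09.
k=1: B_{2}/(2)! × [f^{(1)}(45) − f^{(1)}(5)] = 1/12 × (2.05031e+07 − 3125.00) = 1.70833e+06.
Running total after k=1: 1.47793e+09.
k=2: B_{4}/(4)! × [f^{(3)}(45) − f^{(3)}(5)] = −1/720 × (121500 − 1500.00) = -166.667.
Running total after k=2: 1.47793e+09.
k=3: B_{6}/(6)! × [f^{(5)}(45) − f^{(5)}(5)] = 1/30240 × (120.000 − 120.000) = 0.00000.

S_3 ≈ 1.47793e+09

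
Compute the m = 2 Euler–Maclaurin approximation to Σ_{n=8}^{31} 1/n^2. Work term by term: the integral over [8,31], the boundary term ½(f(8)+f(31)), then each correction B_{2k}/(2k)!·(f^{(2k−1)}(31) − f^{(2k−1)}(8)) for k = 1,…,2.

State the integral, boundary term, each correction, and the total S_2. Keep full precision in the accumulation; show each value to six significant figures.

S_2 ≈ 0.101394

The integral term ∫_8^31 1/x^2 dx = 0.0927419.
Boundary: ½(f(8) + f(31)) = ½(0.0156250 + 0.00104058) = 0.00833279.
Running total after boundary: 0.101075.
Correction k=1: B_{2}/2! · (f^{(1)}(31) − f^{(1)}(8)) = 1/12 · (-6.71344e-05 − (-0.00390625)) = 0.000319926.
After k=1: 0.101395.
Correction k=2: B_{4}/4! · (f^{(3)}(31) − f^{(3)}(8)) = −1/720 · (-8.38306e-07 − (-0.000732422)) = -1.01609e-06.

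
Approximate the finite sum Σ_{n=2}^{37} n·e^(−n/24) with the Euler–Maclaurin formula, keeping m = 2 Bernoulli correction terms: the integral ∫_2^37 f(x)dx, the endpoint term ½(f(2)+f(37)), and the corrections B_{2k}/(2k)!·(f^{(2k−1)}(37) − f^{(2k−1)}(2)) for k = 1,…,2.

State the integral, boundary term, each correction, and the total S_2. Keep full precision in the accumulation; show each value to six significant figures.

Integral: ∫_2^37 x·e^(−x/24) dx = 260.776.
Endpoint term: (f(2) + f(37))/2 = (1.84009 + 7.91889)/2 = 4.87949.
Running total after boundary: 265.656.
k=1: B_{2}/(2)! × [f^{(1)}(37) − f^{(1)}(2)] = 1/12 × (-0.115930 − 0.843374) = -0.0799420.
Partial sum through k=1: 265.576.
k=2: B_{4}/(4)! × [f^{(3)}(37) − f^{(3)}(2)] = −1/720 × (0.000541872 − 0.00465879) = 5.71794e-06.

S_2 ≈ 265.576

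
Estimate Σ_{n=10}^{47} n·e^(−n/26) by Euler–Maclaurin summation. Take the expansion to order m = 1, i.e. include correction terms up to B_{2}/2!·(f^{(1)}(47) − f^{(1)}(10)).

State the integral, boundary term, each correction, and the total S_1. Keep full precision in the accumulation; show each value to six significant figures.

Integral: ∫_10^47 x·e^(−x/26) dx = 325.814.
Endpoint term: (f(10) + f(47))/2 = (6.80712 + 7.70952)/2 = 7.25832.
Running total after boundary: 333.072.
Order-1 term: 1/12 · (-0.132488 − 0.418900) = -0.0459490.

S_1 ≈ 333.026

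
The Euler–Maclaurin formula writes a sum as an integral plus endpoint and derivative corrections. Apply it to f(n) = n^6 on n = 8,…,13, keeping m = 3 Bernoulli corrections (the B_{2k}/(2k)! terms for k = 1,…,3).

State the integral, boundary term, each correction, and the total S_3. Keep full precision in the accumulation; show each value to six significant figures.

S_3 ≈ 1.13779e+07

The integral term ∫_8^13 x^6 dx = 8.66448e+06.
Boundary: ½(f(8) + f(13)) = ½(262144 + 4.82681e+06) = 2.54448e+06.
Running total after boundary: 1.12090e+07.
Order-1 term: 1/12 · (2.22776e+06 − 196608) = 169262.
Running total after k=1: 1.13782e+07.
Order-2 term: −1/720 · (263640 − 61440.0) = -280.833.
Running total after k=2: 1.13779e+07.
Order-3 term: 1/30240 · (9360.00 − 5760.00) = 0.119048.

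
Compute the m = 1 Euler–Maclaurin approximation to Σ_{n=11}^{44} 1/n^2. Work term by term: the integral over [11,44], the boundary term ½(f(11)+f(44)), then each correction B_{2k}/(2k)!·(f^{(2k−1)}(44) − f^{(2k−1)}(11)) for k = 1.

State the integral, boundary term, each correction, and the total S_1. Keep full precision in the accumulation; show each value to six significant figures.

Integral: ∫_11^44 1/x^2 dx = 0.0681818.
Boundary: ½(f(11) + f(44)) = ½(0.00826446 + 0.000516529) = 0.00439050.
Integral + boundary = 0.0725723.
k=1: B_{2}/(2)! × [f^{(1)}(44) − f^{(1)}(11)] = 1/12 × (-2.34786e-05 − (-0.00150263)) = 0.000123263.

S_1 ≈ 0.0726956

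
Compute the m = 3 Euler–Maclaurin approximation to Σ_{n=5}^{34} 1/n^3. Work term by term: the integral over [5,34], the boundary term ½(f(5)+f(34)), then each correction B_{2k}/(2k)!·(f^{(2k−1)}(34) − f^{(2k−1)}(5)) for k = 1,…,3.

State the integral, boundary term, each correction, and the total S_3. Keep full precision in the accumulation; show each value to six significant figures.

S_3 ≈ 0.0239749

Integral: ∫_5^34 1/x^3 dx = 0.0195675.
Boundary: ½(f(5) + f(34)) = ½(0.00800000 + 2.54427e-05) = 0.00401272.
Running total after boundary: 0.0235802.
k=1: B_{2}/(2)! × [f^{(1)}(34) − f^{(1)}(5)] = 1/12 × (-2.24494e-06 − (-0.00480000)) = 0.000399813.
Running total after k=1: 0.0239800.
k=2: B_{4}/(4)! × [f^{(3)}(34) − f^{(3)}(5)] = −1/720 × (-3.88399e-08 − (-0.00384000)) = -5.33328e-06.
Running total after k=2: 0.0239747.
k=3: B_{6}/(6)! × [f^{(5)}(34) − f^{(5)}(5)] = 1/30240 × (-1.41114e-09 − (-0.00645120)) = 2.13333e-07.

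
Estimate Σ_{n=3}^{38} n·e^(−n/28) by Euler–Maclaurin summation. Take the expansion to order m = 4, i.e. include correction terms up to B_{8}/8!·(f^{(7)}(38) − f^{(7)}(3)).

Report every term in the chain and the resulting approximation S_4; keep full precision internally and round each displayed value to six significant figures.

∫_3^38 x·e^(−x/28) dx evaluates to 304.143.
Boundary: ½(f(3) + f(38)) = ½(2.69519 + 9.78102) = 6.23810.
Running total after boundary: 310.381.
Order-1 term: 1/12 · (-0.0919268 − 0.802140) = -0.0745056.
Partial sum through k=1: 310.306.
Order-2 term: −1/720 · (0.000539367 − 0.00331497) = 3.85500e-06.
Partial sum through k=2: 310.306.
Order-3 term: 1/30240 · (1.52549e-06 − 7.15153e-06) = -1.86046e-10.
Partial sum through k=3: 310.306.
Order-4 term: −1/1209600 · (3.01406e-09 − 1.28505e-08) = 8.13197e-15.

S_4 ≈ 310.306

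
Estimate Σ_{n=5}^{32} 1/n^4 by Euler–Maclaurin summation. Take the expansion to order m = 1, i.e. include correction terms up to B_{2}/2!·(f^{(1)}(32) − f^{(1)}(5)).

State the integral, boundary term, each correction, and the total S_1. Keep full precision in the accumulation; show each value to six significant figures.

Integral: ∫_5^32 1/x^4 dx = 0.00265649.
Boundary: ½(f(5) + f(32)) = ½(0.00160000 + 9.53674e-07) = 0.000800477.
So far: 0.00345697.
k=1: B_{2}/(2)! × [f^{(1)}(32) − f^{(1)}(5)] = 1/12 × (-1.19209e-07 − (-0.00128000)) = 0.000106657.

S_1 ≈ 0.00356363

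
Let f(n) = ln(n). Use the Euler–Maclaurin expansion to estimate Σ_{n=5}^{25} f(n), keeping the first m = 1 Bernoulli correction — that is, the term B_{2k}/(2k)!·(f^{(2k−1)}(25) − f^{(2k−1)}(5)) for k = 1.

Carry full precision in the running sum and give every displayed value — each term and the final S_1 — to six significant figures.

The integral term ∫_5^25 ln(x) dx = 52.4247.
½[f(5) + f(25)] = ½[1.60944 + 3.21888] = 2.41416.
Running total after boundary: 54.8389.
k=1: B_{2}/(2)! × [f^{(1)}(25) − f^{(1)}(5)] = 1/12 × (0.0400000 − 0.200000) = -0.0133333.

S_1 ≈ 54.8255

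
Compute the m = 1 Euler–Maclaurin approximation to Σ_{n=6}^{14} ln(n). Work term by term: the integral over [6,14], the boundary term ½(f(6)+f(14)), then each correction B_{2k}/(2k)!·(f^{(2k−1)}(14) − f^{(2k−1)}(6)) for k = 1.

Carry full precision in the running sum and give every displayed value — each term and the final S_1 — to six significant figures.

Integral: ∫_6^14 ln(x) dx = 18.1962.
½[f(6) + f(14)] = ½[1.79176 + 2.63906] = 2.21541.
Running total after boundary: 20.4117.
Correction k=1: B_{2}/2! · (f^{(1)}(14) − f^{(1)}(6)) = 1/12 · (0.0714286 − 0.166667) = -0.00793651.

S_1 ≈ 20.4037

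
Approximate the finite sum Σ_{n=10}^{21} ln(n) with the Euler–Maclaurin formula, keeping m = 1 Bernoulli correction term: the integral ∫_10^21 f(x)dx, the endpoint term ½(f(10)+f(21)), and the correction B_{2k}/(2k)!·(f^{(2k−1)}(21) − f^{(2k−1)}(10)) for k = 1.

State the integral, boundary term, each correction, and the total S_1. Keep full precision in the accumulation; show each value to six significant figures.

∫_10^21 ln(x) dx evaluates to 29.9091.
Boundary: ½(f(10) + f(21)) = ½(2.30259 + 3.04452) = 2.67355.
Integral + boundary = 32.5827.
Correction k=1: B_{2}/2! · (f^{(1)}(21) − f^{(1)}(10)) = 1/12 · (0.0476190 − 0.100000) = -0.00436508.

S_1 ≈ 32.5783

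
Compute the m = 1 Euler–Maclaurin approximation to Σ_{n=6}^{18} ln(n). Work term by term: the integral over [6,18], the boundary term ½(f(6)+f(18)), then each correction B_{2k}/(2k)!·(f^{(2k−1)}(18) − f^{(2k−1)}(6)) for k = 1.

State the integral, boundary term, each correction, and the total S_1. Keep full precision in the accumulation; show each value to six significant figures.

Integral: ∫_6^18 ln(x) dx = 29.2761.
Boundary: ½(f(6) + f(18)) = ½(1.79176 + 2.89037) = 2.34107.
Integral + boundary = 31.6172.
Order-1 term: 1/12 · (0.0555556 − 0.166667) = -0.00925926.

S_1 ≈ 31.6079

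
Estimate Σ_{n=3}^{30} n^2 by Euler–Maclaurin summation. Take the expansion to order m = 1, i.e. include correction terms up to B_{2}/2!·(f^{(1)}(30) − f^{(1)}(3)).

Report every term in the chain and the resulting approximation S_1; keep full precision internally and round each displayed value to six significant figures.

S_1 ≈ 9450.00

The integral term ∫_3^30 x^2 dx = 8991.00.
Endpoint term: (f(3) + f(30))/2 = (9.00000 + 900.000)/2 = 454.500.
Integral + boundary = 9445.50.
Order-1 term: 1/12 · (60.0000 − 6.00000) = 4.50000.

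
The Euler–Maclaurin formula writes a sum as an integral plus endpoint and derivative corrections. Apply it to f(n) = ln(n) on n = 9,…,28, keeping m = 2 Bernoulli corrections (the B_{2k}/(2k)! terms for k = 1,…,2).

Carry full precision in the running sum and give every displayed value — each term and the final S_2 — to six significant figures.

S_2 ≈ 57.2851

∫_9^28 ln(x) dx evaluates to 54.5267.
Endpoint term: (f(9) + f(28))/2 = (2.19722 + 3.33220)/2 = 2.76471.
Running total after boundary: 57.2914.
k=1: B_{2}/(2)! × [f^{(1)}(28) − f^{(1)}(9)] = 1/12 × (0.0357143 − 0.111111) = -0.00628307.
Partial sum through k=1: 57.2851.
k=2: B_{4}/(4)! × [f^{(3)}(28) − f^{(3)}(9)] = −1/720 × (9.11079e-05 − 0.00274348) = 3.68386e-06.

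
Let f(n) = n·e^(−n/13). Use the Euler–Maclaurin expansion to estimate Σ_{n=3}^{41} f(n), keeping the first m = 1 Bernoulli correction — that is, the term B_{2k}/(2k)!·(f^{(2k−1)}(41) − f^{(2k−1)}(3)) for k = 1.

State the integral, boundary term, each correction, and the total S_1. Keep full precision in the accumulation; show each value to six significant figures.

S_1 ≈ 137.177

∫_3^41 x·e^(−x/13) dx evaluates to 135.169.
Boundary: ½(f(3) + f(41)) = ½(2.38177 + 1.75019) = 2.06598.
So far: 137.235.
Correction k=1: B_{2}/2! · (f^{(1)}(41) − f^{(1)}(3)) = 1/12 · (-0.0919426 − 0.610710) = -0.0585544.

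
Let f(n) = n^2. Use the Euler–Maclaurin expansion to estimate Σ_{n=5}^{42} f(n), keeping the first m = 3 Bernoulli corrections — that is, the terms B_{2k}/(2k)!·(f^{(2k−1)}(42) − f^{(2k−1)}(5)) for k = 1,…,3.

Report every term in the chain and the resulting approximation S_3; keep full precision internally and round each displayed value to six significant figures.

S_3 ≈ 25555.0

Integral: ∫_5^42 x^2 dx = 24654.3.
Boundary: ½(f(5) + f(42)) = ½(25.0000 + 1764.00) = 894.500.
So far: 25548.8.
k=1: B_{2}/(2)! × [f^{(1)}(42) − f^{(1)}(5)] = 1/12 × (84.0000 − 10.0000) = 6.16667.
After k=1: 25555.0.
k=2: B_{4}/(4)! × [f^{(3)}(42) − f^{(3)}(5)] = −1/720 × (0.00000 − 0.00000) = 0.00000.
After k=2: 25555.0.
k=3: B_{6}/(6)! × [f^{(5)}(42) − f^{(5)}(5)] = 1/30240 × (0.00000 − 0.00000) = 0.00000.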